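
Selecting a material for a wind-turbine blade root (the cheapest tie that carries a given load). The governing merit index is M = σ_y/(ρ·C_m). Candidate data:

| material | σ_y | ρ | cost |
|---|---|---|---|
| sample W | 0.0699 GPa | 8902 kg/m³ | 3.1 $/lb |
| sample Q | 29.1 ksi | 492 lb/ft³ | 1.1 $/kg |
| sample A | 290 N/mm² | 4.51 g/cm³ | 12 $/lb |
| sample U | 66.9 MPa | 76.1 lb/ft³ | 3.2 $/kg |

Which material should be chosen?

Normalizing units and computing the index:
  sample W: σ_y = 69.90 MPa, ρ = 8902 kg/m³, cost = 6.834 $/kg
  sample Q: σ_y = 200.6 MPa, ρ = 7881 kg/m³, cost = 1.100 $/kg
  sample A: σ_y = 290.0 MPa, ρ = 4510 kg/m³, cost = 26.46 $/kg
  sample U: σ_y = 66.90 MPa, ρ = 1219 kg/m³, cost = 3.200 $/kg
  sample Q: M = 23.1 kN·m per $
  sample U: M = 17.2 kN·m per $
  sample A: M = 2.43 kN·m per $
  sample W: M = 1.15 kN·m per $
Sample Q has the largest M.

sample Q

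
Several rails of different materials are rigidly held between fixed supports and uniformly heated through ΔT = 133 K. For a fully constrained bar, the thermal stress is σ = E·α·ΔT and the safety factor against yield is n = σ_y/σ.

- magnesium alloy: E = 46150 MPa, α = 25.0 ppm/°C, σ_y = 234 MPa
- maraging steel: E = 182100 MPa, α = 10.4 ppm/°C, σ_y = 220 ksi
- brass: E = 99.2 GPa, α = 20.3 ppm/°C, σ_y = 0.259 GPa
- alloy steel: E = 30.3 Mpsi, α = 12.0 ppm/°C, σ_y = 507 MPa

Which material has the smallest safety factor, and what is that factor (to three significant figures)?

brass, n = 0.967

Per material, after unit conversion:
  magnesium alloy: E = 46.15, α = 25.0, σ_y = 234.0 → σ = 153 MPa, n = 1.52
  maraging steel: E = 182.1, α = 10.4, σ_y = 1517 → σ = 252 MPa, n = 6.02
  brass: E = 99.20, α = 20.3, σ_y = 259.0 → σ = 268 MPa, n = 0.967
  alloy steel: E = 208.9, α = 12.0, σ_y = 507.0 → σ = 333 MPa, n = 1.52
The minimum is brass at n = 0.967.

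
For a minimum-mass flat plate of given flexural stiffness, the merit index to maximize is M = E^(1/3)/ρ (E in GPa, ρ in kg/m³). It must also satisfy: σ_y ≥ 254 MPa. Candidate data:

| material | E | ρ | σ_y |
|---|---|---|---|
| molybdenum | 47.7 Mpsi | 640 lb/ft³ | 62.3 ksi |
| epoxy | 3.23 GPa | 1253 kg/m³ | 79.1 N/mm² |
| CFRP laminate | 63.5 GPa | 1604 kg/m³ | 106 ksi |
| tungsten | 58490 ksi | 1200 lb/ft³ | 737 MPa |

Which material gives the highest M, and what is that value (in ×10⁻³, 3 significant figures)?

Screen on constraints: σ_y ≥ 254 MPa. Survivors: molybdenum, CFRP laminate, tungsten.
Normalizing units and computing the index:
  molybdenum: E = 328.9 GPa, ρ = 10250 kg/m³
  CFRP laminate: E = 63.50 GPa, ρ = 1604 kg/m³
  tungsten: E = 403.3 GPa, ρ = 19220 kg/m³
  CFRP laminate: M = 2.49×10⁻³
  molybdenum: M = 0.673×10⁻³
  tungsten: M = 0.384×10⁻³
CFRP laminate has the largest M.

CFRP laminate, M = 2.49×10⁻³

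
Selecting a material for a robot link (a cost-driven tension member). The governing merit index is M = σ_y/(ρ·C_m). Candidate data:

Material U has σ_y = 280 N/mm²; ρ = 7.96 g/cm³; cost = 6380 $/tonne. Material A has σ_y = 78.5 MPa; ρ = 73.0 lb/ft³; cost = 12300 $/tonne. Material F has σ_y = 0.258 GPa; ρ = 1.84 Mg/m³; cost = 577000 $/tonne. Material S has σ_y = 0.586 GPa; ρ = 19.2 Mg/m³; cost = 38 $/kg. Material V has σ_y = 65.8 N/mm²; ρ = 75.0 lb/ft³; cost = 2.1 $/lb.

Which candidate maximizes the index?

Normalizing units and computing the index:
  material U: σ_y = 280.0 MPa, ρ = 7960 kg/m³, cost = 6.380 $/kg
  material A: σ_y = 78.50 MPa, ρ = 1169 kg/m³, cost = 12.30 $/kg
  material F: σ_y = 258.0 MPa, ρ = 1840 kg/m³, cost = 577.0 $/kg
  material S: σ_y = 586.0 MPa, ρ = 19200 kg/m³, cost = 38.00 $/kg
  material V: σ_y = 65.80 MPa, ρ = 1201 kg/m³, cost = 4.630 $/kg
  material V: M = 11.8 kN·m per $
  material U: M = 5.51 kN·m per $
  material A: M = 5.46 kN·m per $
  material S: M = 0.803 kN·m per $
  material F: M = 0.243 kN·m per $
Material V ranks first.

material V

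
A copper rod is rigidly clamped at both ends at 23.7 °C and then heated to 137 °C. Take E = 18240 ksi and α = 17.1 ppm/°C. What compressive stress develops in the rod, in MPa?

244 MPa

E = 18240 ksi = 125.8 GPa.
ΔT = 113.3 K. Constrained thermal stress σ = E·α·ΔT = 125.8×10³ MPa × 17.1×10⁻⁶ × 113.3 = 244 MPa (compressive).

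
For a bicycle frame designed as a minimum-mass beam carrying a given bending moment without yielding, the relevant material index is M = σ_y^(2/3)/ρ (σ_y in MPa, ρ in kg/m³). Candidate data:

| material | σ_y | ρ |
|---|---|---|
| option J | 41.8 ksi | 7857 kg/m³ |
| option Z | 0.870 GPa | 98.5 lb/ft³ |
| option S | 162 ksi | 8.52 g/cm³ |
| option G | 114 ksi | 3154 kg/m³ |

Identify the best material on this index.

option Z

After converting to SI:
  option J: σ_y = 288.2 MPa, ρ = 7857 kg/m³
  option Z: σ_y = 870.0 MPa, ρ = 1578 kg/m³
  option S: σ_y = 1117 MPa, ρ = 8520 kg/m³
  option G: σ_y = 786.0 MPa, ρ = 3154 kg/m³
  option Z: M = 57.8×10⁻³
  option G: M = 27.0×10⁻³
  option S: M = 12.6×10⁻³
  option J: M = 5.55×10⁻³
The maximum is for option Z.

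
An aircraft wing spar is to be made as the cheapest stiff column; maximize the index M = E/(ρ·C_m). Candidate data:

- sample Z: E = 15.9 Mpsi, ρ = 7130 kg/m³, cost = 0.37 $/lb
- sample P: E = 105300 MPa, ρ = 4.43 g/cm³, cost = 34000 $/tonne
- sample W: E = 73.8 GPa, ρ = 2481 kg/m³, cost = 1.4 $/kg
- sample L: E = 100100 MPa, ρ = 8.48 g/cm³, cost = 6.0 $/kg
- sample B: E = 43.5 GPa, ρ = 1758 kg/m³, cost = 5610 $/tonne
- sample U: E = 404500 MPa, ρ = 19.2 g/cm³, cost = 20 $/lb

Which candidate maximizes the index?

Putting every candidate on a common basis:
  sample Z: E = 109.6 GPa, ρ = 7130 kg/m³, cost = 0.8157 $/kg
  sample P: E = 105.3 GPa, ρ = 4430 kg/m³, cost = 34.00 $/kg
  sample W: E = 73.80 GPa, ρ = 2481 kg/m³, cost = 1.400 $/kg
  sample L: E = 100.1 GPa, ρ = 8480 kg/m³, cost = 6.000 $/kg
  sample B: E = 43.50 GPa, ρ = 1758 kg/m³, cost = 5.610 $/kg
  sample U: E = 404.5 GPa, ρ = 19200 kg/m³, cost = 44.09 $/kg
  sample W: M = 21.2 MN·m per $
  sample Z: M = 18.8 MN·m per $
  sample B: M = 4.41 MN·m per $
  sample L: M = 1.97 MN·m per $
  sample P: M = 0.699 MN·m per $
  sample U: M = 0.478 MN·m per $
Sample W ranks first.

sample W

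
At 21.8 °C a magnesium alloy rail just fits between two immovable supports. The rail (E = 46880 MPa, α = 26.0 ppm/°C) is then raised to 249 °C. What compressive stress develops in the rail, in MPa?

277 MPa

E = 46880 MPa = 46.88 GPa.
ΔT = 227.2 K. Constrained thermal stress σ = E·α·ΔT = 46.88×10³ MPa × 26.0×10⁻⁶ × 227.2 = 277 MPa (compressive).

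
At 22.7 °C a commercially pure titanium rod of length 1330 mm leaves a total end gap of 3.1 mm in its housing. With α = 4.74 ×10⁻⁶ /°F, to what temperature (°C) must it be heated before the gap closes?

α = 4.74×10⁻⁶/°F × 9/5 = 8.53×10⁻⁶/K.
α·L₀·ΔT = 3.1 mm ⇒ ΔT = 3.1 / (8.53×10⁻⁶ × 1330.0) = 273.2 K.
T = 22.7 + 273.2 = 295.9 °C.

296 °C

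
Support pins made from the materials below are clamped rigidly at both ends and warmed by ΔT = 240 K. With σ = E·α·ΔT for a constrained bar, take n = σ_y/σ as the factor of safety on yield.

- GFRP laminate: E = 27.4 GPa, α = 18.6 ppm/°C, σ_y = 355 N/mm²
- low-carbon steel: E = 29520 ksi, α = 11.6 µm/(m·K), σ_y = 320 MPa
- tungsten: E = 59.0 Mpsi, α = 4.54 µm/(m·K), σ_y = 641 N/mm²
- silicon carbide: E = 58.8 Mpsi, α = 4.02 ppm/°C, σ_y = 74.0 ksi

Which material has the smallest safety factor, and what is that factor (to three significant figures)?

In consistent units (E in GPa, α in ×10⁻⁶/K, σ_y in MPa):
  GFRP laminate: E = 27.40, α = 18.6, σ_y = 355.0 → σ = 122 MPa, n = 2.90
  low-carbon steel: E = 203.5, α = 11.6, σ_y = 320.0 → σ = 567 MPa, n = 0.565
  tungsten: E = 406.8, α = 4.54, σ_y = 641.0 → σ = 443 MPa, n = 1.45
  silicon carbide: E = 405.4, α = 4.02, σ_y = 510.2 → σ = 391 MPa, n = 1.30
Low-carbon steel has the lowest safety factor, n = 0.565.

low-carbon steel, n = 0.565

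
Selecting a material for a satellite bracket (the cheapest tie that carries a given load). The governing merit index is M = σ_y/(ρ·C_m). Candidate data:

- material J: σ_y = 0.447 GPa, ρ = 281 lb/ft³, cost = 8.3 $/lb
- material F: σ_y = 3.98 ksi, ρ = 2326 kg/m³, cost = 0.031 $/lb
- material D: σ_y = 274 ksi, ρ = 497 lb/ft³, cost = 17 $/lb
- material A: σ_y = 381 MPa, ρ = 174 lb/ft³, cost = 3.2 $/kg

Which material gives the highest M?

material F

Putting every candidate on a common basis:
  material J: σ_y = 447.0 MPa, ρ = 4501 kg/m³, cost = 18.30 $/kg
  material F: σ_y = 27.44 MPa, ρ = 2326 kg/m³, cost = 0.06834 $/kg
  material D: σ_y = 1889 MPa, ρ = 7961 kg/m³, cost = 37.48 $/kg
  material A: σ_y = 381.0 MPa, ρ = 2787 kg/m³, cost = 3.200 $/kg
  material F: M = 173 kN·m per $
  material A: M = 42.7 kN·m per $
  material D: M = 6.33 kN·m per $
  material J: M = 5.43 kN·m per $
The maximum is for material F.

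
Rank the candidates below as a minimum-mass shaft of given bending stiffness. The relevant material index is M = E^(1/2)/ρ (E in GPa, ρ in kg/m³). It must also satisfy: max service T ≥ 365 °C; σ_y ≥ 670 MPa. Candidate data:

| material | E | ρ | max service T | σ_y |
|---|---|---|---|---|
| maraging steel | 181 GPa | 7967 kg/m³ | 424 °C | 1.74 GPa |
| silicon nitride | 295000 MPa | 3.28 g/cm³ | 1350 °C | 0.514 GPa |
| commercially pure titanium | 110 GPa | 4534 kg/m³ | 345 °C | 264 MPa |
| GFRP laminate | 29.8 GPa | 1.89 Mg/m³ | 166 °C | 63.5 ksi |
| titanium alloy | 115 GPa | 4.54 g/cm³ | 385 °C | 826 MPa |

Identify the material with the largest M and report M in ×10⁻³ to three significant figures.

titanium alloy, M = 2.36×10⁻³

Screen on constraints: max service T ≥ 365 °C; σ_y ≥ 670 MPa. Survivors: maraging steel, titanium alloy.
Putting every candidate on a common basis:
  maraging steel: E = 181.0 GPa, ρ = 7967 kg/m³
  titanium alloy: E = 115.0 GPa, ρ = 4540 kg/m³
  titanium alloy: M = 2.36×10⁻³
  maraging steel: M = 1.69×10⁻³
Highest index: titanium alloy.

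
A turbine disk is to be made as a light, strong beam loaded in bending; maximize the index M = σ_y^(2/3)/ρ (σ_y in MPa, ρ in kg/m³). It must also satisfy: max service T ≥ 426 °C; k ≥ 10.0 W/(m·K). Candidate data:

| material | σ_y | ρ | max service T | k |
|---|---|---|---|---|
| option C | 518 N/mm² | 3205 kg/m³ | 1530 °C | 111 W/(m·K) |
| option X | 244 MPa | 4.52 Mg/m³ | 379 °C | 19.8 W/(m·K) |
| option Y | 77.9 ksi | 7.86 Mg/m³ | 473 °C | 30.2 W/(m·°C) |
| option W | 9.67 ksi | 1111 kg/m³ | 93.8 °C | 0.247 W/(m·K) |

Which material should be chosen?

option C

Screen on constraints: max service T ≥ 426 °C; k ≥ 10.0 W/(m·K). Survivors: option C, option Y.
After converting to SI:
  option C: σ_y = 518.0 MPa, ρ = 3205 kg/m³
  option Y: σ_y = 537.1 MPa, ρ = 7860 kg/m³
  option C: M = 20.1×10⁻³
  option Y: M = 8.41×10⁻³
Option C has the largest M.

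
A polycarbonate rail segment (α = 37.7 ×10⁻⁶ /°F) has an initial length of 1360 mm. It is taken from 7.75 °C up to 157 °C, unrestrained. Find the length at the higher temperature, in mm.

Convert α: 37.7×10⁻⁶/°F × (9/5) = 67.9×10⁻⁶/K.
ΔT = 157 − 7.75 = 149.2 K.
ΔL = α·L₀·ΔT = 67.9×10⁻⁶ × 1360 mm × 149.2 K = 13.8 mm.
L = L₀ + ΔL = 1360 + 13.8 = 1373.8 mm.

1373.8 mm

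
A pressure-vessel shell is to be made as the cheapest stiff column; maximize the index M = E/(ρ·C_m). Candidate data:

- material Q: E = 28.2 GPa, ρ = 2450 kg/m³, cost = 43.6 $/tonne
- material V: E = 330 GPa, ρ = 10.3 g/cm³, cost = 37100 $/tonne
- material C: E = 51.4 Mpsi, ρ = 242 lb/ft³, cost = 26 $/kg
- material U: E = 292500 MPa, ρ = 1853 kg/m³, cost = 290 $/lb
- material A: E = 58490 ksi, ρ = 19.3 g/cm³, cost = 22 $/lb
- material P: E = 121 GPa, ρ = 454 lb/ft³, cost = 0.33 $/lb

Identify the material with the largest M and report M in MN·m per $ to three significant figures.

Putting every candidate on a common basis:
  material Q: E = 28.20 GPa, ρ = 2450 kg/m³, cost = 0.04360 $/kg
  material V: E = 330.0 GPa, ρ = 10300 kg/m³, cost = 37.10 $/kg
  material C: E = 354.4 GPa, ρ = 3876 kg/m³, cost = 26.00 $/kg
  material U: E = 292.5 GPa, ρ = 1853 kg/m³, cost = 639.3 $/kg
  material A: E = 403.3 GPa, ρ = 19300 kg/m³, cost = 48.50 $/kg
  material P: E = 121.0 GPa, ρ = 7272 kg/m³, cost = 0.7275 $/kg
  material Q: M = 264 MN·m per $
  material P: M = 22.9 MN·m per $
  material C: M = 3.52 MN·m per $
  material V: M = 0.864 MN·m per $
  material A: M = 0.431 MN·m per $
  material U: M = 0.247 MN·m per $
The maximum is for material Q.

material Q, M = 264 MN·m per $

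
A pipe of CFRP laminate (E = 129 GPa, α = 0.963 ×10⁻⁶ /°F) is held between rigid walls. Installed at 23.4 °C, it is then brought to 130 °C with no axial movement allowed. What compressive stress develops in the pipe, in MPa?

α = 0.963×10⁻⁶/°F × 9/5 = 1.73×10⁻⁶/K.
ΔT = 106.6 K. Constrained thermal stress σ = E·α·ΔT = 129.0×10³ MPa × 1.73×10⁻⁶ × 106.6 = 23.8 MPa (compressive).

23.8 MPa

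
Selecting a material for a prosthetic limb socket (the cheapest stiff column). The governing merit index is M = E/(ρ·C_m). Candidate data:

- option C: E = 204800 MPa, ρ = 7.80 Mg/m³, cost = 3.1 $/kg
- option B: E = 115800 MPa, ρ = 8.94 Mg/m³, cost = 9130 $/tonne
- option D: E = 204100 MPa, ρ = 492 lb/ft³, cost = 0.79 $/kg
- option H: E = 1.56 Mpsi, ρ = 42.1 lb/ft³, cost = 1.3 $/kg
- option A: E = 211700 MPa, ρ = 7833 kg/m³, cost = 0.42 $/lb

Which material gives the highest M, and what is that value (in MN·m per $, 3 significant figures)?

option D, M = 32.8 MN·m per $

In SI units:
  option C: E = 204.8 GPa, ρ = 7800 kg/m³, cost = 3.100 $/kg
  option B: E = 115.8 GPa, ρ = 8940 kg/m³, cost = 9.130 $/kg
  option D: E = 204.1 GPa, ρ = 7881 kg/m³, cost = 0.7900 $/kg
  option H: E = 10.76 GPa, ρ = 674.4 kg/m³, cost = 1.300 $/kg
  option A: E = 211.7 GPa, ρ = 7833 kg/m³, cost = 0.9259 $/kg
  option D: M = 32.8 MN·m per $
  option A: M = 29.2 MN·m per $
  option H: M = 12.3 MN·m per $
  option C: M = 8.47 MN·m per $
  option B: M = 1.42 MN·m per $
Option D ranks first.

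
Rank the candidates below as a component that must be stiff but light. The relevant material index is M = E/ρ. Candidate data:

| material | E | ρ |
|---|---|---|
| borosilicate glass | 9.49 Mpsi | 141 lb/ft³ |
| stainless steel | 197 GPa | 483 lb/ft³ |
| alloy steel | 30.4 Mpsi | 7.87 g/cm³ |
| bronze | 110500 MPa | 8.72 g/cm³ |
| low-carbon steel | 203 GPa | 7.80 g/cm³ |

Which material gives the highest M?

borosilicate glass

After converting to SI:
  borosilicate glass: E = 65.43 GPa, ρ = 2259 kg/m³
  stainless steel: E = 197.0 GPa, ρ = 7737 kg/m³
  alloy steel: E = 209.6 GPa, ρ = 7870 kg/m³
  bronze: E = 110.5 GPa, ρ = 8720 kg/m³
  low-carbon steel: E = 203.0 GPa, ρ = 7800 kg/m³
  borosilicate glass: M = 29.0 MN·m/kg
  alloy steel: M = 26.6 MN·m/kg
  low-carbon steel: M = 26.0 MN·m/kg
  stainless steel: M = 25.5 MN·m/kg
  bronze: M = 12.7 MN·m/kg
Borosilicate glass ranks first.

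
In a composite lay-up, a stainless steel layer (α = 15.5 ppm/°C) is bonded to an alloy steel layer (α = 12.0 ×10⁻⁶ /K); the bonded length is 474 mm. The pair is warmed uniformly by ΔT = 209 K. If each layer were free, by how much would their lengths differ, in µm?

347 µm

Δα = |15.5 − 12.0|×10⁻⁶/K = 3.50×10⁻⁶/K.
ΔL_mismatch = Δα·L·ΔT = 3.50×10⁻⁶ × 474.0 mm × 209.0 K = 347 µm.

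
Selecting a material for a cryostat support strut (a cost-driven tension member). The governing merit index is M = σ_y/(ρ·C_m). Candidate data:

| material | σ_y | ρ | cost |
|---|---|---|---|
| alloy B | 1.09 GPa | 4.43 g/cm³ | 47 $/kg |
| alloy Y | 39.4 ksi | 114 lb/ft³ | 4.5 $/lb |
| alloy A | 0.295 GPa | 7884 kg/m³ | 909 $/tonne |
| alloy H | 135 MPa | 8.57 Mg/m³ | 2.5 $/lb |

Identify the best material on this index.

alloy A

In SI units:
  alloy B: σ_y = 1090 MPa, ρ = 4430 kg/m³, cost = 47.00 $/kg
  alloy Y: σ_y = 271.7 MPa, ρ = 1826 kg/m³, cost = 9.921 $/kg
  alloy A: σ_y = 295.0 MPa, ρ = 7884 kg/m³, cost = 0.9090 $/kg
  alloy H: σ_y = 135.0 MPa, ρ = 8570 kg/m³, cost = 5.511 $/kg
  alloy A: M = 41.2 kN·m per $
  alloy Y: M = 15.0 kN·m per $
  alloy B: M = 5.24 kN·m per $
  alloy H: M = 2.86 kN·m per $
Highest index: alloy A.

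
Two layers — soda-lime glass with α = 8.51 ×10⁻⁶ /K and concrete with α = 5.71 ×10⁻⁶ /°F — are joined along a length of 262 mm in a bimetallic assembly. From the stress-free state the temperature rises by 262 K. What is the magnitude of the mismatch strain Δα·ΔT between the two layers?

4.63×10⁻⁴

concrete: α = 5.71×10⁻⁶/°F × 9/5 = 10.3×10⁻⁶/K.
Δα = |8.51 − 10.3|×10⁻⁶/K = 1.77×10⁻⁶/K.
Mismatch strain = Δα·ΔT = 1.77×10⁻⁶ × 262.0 = 4.63×10⁻⁴.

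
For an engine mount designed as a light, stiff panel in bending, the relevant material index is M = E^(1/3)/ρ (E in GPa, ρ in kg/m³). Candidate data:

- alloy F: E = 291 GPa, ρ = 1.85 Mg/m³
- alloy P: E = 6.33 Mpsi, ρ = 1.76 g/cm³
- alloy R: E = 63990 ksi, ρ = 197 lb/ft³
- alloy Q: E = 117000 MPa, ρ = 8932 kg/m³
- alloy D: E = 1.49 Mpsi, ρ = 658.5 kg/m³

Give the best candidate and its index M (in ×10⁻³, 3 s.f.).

Putting every candidate on a common basis:
  alloy F: E = 291.0 GPa, ρ = 1850 kg/m³
  alloy P: E = 43.64 GPa, ρ = 1760 kg/m³
  alloy R: E = 441.2 GPa, ρ = 3156 kg/m³
  alloy Q: E = 117.0 GPa, ρ = 8932 kg/m³
  alloy D: E = 10.27 GPa, ρ = 658.5 kg/m³
  alloy F: M = 3.58×10⁻³
  alloy D: M = 3.30×10⁻³
  alloy R: M = 2.41×10⁻³
  alloy P: M = 2.00×10⁻³
  alloy Q: M = 0.548×10⁻³
Alloy F ranks first.

alloy F, M = 3.58×10⁻³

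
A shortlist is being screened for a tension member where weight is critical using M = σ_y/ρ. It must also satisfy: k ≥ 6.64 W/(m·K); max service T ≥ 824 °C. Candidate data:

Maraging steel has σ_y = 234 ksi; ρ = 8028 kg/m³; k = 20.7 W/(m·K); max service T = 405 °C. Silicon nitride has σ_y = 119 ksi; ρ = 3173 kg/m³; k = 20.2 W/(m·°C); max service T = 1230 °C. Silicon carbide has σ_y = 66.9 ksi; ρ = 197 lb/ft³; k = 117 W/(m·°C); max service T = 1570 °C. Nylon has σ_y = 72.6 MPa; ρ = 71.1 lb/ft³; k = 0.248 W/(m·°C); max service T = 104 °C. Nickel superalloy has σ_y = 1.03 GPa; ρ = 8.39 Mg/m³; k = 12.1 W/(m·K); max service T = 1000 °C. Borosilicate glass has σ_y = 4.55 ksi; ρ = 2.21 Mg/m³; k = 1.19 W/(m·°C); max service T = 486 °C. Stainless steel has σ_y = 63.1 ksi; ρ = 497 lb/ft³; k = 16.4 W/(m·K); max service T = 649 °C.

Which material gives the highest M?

silicon nitride

Screen on constraints: k ≥ 6.64 W/(m·K); max service T ≥ 824 °C. Survivors: silicon nitride, silicon carbide, nickel superalloy.
Putting every candidate on a common basis:
  silicon nitride: σ_y = 820.5 MPa, ρ = 3173 kg/m³
  silicon carbide: σ_y = 461.3 MPa, ρ = 3156 kg/m³
  nickel superalloy: σ_y = 1030 MPa, ρ = 8390 kg/m³
  silicon nitride: M = 259 kN·m/kg
  silicon carbide: M = 146 kN·m/kg
  nickel superalloy: M = 123 kN·m/kg
Silicon nitride has the largest M.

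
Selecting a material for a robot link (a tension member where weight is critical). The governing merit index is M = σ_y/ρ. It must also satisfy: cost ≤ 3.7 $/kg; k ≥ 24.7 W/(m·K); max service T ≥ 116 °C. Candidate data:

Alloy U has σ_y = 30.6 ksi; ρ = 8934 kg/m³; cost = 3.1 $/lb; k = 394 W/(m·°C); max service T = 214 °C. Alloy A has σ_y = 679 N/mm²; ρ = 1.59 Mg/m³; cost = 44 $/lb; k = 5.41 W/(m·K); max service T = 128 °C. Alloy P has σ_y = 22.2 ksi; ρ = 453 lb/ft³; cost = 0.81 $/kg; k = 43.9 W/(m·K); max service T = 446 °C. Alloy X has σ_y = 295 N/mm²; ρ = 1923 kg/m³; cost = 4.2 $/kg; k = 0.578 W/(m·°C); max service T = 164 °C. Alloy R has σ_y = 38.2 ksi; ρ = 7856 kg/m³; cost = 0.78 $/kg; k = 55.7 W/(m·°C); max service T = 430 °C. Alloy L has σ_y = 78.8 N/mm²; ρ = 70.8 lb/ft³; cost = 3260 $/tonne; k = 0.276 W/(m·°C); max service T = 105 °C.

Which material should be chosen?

alloy R

Screen on constraints: cost ≤ 3.7 $/kg; k ≥ 24.7 W/(m·K); max service T ≥ 116 °C. Survivors: alloy P, alloy R.
In SI units:
  alloy P: σ_y = 153.1 MPa, ρ = 7256 kg/m³
  alloy R: σ_y = 263.4 MPa, ρ = 7856 kg/m³
  alloy R: M = 33.5 kN·m/kg
  alloy P: M = 21.1 kN·m/kg
Alloy R has the largest M.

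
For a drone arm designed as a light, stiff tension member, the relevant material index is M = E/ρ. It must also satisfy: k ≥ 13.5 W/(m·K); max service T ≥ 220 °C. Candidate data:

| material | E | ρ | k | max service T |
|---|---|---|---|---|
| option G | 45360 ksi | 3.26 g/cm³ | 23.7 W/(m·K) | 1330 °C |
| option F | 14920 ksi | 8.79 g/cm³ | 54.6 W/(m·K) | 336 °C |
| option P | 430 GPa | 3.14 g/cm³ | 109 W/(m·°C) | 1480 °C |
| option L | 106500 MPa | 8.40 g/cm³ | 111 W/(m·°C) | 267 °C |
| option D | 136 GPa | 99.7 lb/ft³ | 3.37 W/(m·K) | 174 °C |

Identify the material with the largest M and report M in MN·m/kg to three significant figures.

option P, M = 137 MN·m/kg

Screen on constraints: k ≥ 13.5 W/(m·K); max service T ≥ 220 °C. Survivors: option G, option F, option P, option L.
Putting every candidate on a common basis:
  option G: E = 312.7 GPa, ρ = 3260 kg/m³
  option F: E = 102.9 GPa, ρ = 8790 kg/m³
  option P: E = 430.0 GPa, ρ = 3140 kg/m³
  option L: E = 106.5 GPa, ρ = 8400 kg/m³
  option P: M = 137 MN·m/kg
  option G: M = 95.9 MN·m/kg
  option L: M = 12.7 MN·m/kg
  option F: M = 11.7 MN·m/kg
The maximum is for option P.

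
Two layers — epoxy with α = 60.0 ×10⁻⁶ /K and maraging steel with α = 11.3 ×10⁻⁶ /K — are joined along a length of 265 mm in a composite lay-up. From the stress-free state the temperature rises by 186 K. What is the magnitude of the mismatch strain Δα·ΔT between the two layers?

Δα = |60.0 − 11.3|×10⁻⁶/K = 48.7×10⁻⁶/K.
Mismatch strain = Δα·ΔT = 48.7×10⁻⁶ × 186.0 = 9.06×10⁻³.

9.06×10⁻³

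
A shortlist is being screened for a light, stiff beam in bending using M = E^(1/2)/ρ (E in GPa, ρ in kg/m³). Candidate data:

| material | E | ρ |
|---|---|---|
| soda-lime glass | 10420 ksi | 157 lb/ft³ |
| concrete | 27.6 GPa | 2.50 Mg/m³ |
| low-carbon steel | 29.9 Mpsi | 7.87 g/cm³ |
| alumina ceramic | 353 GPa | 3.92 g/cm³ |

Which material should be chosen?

alumina ceramic

Putting every candidate on a common basis:
  soda-lime glass: E = 71.84 GPa, ρ = 2515 kg/m³
  concrete: E = 27.60 GPa, ρ = 2500 kg/m³
  low-carbon steel: E = 206.2 GPa, ρ = 7870 kg/m³
  alumina ceramic: E = 353.0 GPa, ρ = 3920 kg/m³
  alumina ceramic: M = 4.79×10⁻³
  soda-lime glass: M = 3.37×10⁻³
  concrete: M = 2.10×10⁻³
  low-carbon steel: M = 1.82×10⁻³
Alumina ceramic has the largest M.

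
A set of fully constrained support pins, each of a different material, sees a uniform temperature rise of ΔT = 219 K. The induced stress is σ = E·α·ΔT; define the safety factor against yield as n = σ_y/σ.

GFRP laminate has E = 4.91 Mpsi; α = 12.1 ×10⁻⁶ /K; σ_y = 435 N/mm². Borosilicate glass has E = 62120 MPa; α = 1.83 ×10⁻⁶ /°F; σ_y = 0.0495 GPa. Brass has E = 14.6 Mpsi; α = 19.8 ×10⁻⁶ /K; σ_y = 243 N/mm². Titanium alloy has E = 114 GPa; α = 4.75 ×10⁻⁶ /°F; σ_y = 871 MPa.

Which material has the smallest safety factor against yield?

With everything in SI (GPa, ×10⁻⁶/K, MPa):
  GFRP laminate: E = 33.85, α = 12.1, σ_y = 435.0 → σ = 89.7 MPa, n = 4.85
  borosilicate glass: E = 62.12, α = 3.29, σ_y = 49.50 → σ = 44.8 MPa, n = 1.10
  brass: E = 100.7, α = 19.8, σ_y = 243.0 → σ = 436 MPa, n = 0.557
  titanium alloy: E = 114.0, α = 8.55, σ_y = 871.0 → σ = 213 MPa, n = 4.08
Brass has the lowest safety factor, n = 0.557.

brass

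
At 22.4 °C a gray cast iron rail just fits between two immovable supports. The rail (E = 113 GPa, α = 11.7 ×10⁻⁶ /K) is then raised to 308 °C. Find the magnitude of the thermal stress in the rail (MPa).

378 MPa

ΔT = 285.6 K. Constrained thermal stress σ = E·α·ΔT = 113.0×10³ MPa × 11.7×10⁻⁶ × 285.6 = 378 MPa (compressive).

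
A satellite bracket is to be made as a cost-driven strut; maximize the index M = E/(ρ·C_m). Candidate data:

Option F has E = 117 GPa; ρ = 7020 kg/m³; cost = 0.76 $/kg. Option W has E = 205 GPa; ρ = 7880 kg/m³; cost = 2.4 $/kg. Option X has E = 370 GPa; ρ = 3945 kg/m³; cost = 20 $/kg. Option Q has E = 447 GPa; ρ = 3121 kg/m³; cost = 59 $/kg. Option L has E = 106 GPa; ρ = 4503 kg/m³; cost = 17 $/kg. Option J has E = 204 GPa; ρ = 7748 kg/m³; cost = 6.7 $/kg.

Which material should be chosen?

option F

Evaluate M for each candidate:
  option F: M = 21.9 MN·m per $
  option W: M = 10.8 MN·m per $
  option X: M = 4.69 MN·m per $
  option J: M = 3.93 MN·m per $
  option Q: M = 2.43 MN·m per $
  option L: M = 1.38 MN·m per $
Option F ranks first.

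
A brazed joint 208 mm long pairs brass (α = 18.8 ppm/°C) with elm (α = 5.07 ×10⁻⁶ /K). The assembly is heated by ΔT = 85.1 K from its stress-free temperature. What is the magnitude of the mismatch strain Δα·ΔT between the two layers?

Δα = |18.8 − 5.07|×10⁻⁶/K = 13.7×10⁻⁶/K.
Mismatch strain = Δα·ΔT = 13.7×10⁻⁶ × 85.1 = 1.17×10⁻³.

1.17×10⁻³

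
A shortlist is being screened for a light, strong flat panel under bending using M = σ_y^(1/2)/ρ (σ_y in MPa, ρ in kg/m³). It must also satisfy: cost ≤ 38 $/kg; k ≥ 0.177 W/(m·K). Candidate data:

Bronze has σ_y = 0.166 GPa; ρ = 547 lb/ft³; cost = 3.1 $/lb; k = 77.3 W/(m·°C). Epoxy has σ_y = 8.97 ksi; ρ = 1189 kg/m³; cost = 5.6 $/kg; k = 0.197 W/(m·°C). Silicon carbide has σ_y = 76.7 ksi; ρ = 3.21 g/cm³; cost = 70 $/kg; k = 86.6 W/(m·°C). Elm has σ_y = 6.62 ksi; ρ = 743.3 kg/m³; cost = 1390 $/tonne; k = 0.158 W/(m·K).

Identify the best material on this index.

epoxy

Screen on constraints: cost ≤ 38 $/kg; k ≥ 0.177 W/(m·K). Survivors: bronze, epoxy.
Normalizing units and computing the index:
  bronze: σ_y = 166.0 MPa, ρ = 8762 kg/m³
  epoxy: σ_y = 61.85 MPa, ρ = 1189 kg/m³
  epoxy: M = 6.61×10⁻³
  bronze: M = 1.47×10⁻³
Epoxy ranks first.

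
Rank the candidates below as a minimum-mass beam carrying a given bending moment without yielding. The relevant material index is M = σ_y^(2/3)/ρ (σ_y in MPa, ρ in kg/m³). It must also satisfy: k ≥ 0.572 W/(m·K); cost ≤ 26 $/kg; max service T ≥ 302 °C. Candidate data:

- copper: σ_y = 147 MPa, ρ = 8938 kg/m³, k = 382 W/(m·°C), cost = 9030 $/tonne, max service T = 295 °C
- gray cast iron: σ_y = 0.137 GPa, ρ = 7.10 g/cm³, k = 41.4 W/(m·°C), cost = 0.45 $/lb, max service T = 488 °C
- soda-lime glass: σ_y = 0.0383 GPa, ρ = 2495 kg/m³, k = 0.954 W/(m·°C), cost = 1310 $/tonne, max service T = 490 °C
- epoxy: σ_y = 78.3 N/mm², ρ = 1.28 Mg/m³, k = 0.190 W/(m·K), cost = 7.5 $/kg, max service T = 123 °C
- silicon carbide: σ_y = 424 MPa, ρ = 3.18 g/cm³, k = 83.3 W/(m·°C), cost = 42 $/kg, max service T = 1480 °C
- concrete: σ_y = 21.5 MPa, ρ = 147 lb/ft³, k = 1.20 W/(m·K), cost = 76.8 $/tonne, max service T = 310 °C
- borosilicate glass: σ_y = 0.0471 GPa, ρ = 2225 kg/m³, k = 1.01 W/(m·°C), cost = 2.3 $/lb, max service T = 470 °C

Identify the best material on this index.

borosilicate glass

Screen on constraints: k ≥ 0.572 W/(m·K); cost ≤ 26 $/kg; max service T ≥ 302 °C. Survivors: gray cast iron, soda-lime glass, concrete, borosilicate glass.
In SI units:
  gray cast iron: σ_y = 137.0 MPa, ρ = 7100 kg/m³
  soda-lime glass: σ_y = 38.30 MPa, ρ = 2495 kg/m³
  concrete: σ_y = 21.50 MPa, ρ = 2355 kg/m³
  borosilicate glass: σ_y = 47.10 MPa, ρ = 2225 kg/m³
  borosilicate glass: M = 5.86×10⁻³
  soda-lime glass: M = 4.55×10⁻³
  gray cast iron: M = 3.74×10⁻³
  concrete: M = 3.28×10⁻³
Borosilicate glass has the largest M.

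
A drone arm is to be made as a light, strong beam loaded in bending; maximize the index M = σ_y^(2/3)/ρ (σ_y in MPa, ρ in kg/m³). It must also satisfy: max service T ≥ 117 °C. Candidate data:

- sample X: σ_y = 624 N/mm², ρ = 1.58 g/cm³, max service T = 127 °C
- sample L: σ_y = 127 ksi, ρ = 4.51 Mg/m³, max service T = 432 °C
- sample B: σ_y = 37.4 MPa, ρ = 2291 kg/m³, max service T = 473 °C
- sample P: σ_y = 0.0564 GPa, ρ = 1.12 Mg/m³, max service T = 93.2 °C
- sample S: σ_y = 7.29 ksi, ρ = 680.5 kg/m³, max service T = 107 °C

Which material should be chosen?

sample X

Screen on constraints: max service T ≥ 117 °C. Survivors: sample X, sample L, sample B.
After converting to SI:
  sample X: σ_y = 624.0 MPa, ρ = 1580 kg/m³
  sample L: σ_y = 875.6 MPa, ρ = 4510 kg/m³
  sample B: σ_y = 37.40 MPa, ρ = 2291 kg/m³
  sample X: M = 46.2×10⁻³
  sample L: M = 20.3×10⁻³
  sample B: M = 4.88×10⁻³
Sample X ranks first.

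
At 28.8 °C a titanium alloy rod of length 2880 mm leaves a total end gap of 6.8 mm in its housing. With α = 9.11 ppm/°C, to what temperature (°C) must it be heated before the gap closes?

288 °C

α·L₀·ΔT = 6.8 mm ⇒ ΔT = 6.8 / (9.11×10⁻⁶ × 2880.0) = 259.2 K.
T = 28.8 + 259.2 = 288.0 °C.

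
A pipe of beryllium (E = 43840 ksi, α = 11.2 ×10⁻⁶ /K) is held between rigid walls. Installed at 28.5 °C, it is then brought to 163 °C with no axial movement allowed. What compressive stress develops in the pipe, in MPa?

455 MPa

E = 43840 ksi = 302.3 GPa.
ΔT = 134.5 K. Constrained thermal stress σ = E·α·ΔT = 302.3×10³ MPa × 11.2×10⁻⁶ × 134.5 = 455 MPa (compressive).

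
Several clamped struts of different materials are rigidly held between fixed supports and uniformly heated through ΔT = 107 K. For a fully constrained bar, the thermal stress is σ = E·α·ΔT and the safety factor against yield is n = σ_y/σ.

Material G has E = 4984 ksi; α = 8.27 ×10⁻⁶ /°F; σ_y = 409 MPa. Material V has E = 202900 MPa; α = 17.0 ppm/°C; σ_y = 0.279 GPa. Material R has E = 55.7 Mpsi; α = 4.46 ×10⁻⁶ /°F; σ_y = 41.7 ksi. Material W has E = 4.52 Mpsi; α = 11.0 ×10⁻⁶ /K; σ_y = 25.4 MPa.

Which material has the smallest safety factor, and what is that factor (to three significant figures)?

material W, n = 0.692

Converting E to GPa, α to ×10⁻⁶/K, σ_y to MPa, then σ and n for each:
  material G: E = 34.36, α = 14.9, σ_y = 409.0 → σ = 54.7 MPa, n = 7.47
  material V: E = 202.9, α = 17.0, σ_y = 279.0 → σ = 369 MPa, n = 0.756
  material R: E = 384.0, α = 8.03, σ_y = 287.5 → σ = 330 MPa, n = 0.872
  material W: E = 31.16, α = 11.0, σ_y = 25.40 → σ = 36.7 MPa, n = 0.692
The minimum is material W at n = 0.692.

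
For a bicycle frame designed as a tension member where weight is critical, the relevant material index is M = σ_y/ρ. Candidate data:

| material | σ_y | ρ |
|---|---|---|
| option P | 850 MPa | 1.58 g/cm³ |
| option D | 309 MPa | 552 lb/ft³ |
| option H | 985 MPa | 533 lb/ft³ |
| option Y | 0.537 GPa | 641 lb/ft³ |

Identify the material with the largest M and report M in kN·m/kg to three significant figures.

In SI units:
  option P: σ_y = 850.0 MPa, ρ = 1580 kg/m³
  option D: σ_y = 309.0 MPa, ρ = 8842 kg/m³
  option H: σ_y = 985.0 MPa, ρ = 8538 kg/m³
  option Y: σ_y = 537.0 MPa, ρ = 10270 kg/m³
  option P: M = 538 kN·m/kg
  option H: M = 115 kN·m/kg
  option Y: M = 52.3 kN·m/kg
  option D: M = 34.9 kN·m/kg
Highest index: option P.

option P, M = 538 kN·m/kg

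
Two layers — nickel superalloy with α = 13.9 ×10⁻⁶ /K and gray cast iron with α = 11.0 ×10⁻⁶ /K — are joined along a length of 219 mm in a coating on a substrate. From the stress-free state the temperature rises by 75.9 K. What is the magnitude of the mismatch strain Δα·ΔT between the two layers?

2.20×10⁻⁴

Δα = |13.9 − 11.0|×10⁻⁶/K = 2.90×10⁻⁶/K.
Mismatch strain = Δα·ΔT = 2.90×10⁻⁶ × 75.9 = 2.20×10⁻⁴.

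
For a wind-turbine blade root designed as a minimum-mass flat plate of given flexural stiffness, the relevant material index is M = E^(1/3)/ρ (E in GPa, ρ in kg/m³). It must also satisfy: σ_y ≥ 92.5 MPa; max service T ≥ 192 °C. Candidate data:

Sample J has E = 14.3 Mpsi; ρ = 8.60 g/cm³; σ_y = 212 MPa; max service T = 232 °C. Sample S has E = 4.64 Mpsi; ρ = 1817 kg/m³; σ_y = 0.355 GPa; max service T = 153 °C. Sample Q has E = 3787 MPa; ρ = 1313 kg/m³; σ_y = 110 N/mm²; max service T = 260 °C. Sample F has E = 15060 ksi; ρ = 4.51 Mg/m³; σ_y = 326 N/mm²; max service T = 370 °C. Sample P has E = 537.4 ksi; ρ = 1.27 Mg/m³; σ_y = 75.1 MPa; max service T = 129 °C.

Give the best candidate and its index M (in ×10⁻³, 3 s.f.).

Screen on constraints: σ_y ≥ 92.5 MPa; max service T ≥ 192 °C. Survivors: sample J, sample Q, sample F.
Normalizing units and computing the index:
  sample J: E = 98.60 GPa, ρ = 8600 kg/m³
  sample Q: E = 3.787 GPa, ρ = 1313 kg/m³
  sample F: E = 103.8 GPa, ρ = 4510 kg/m³
  sample Q: M = 1.19×10⁻³
  sample F: M = 1.04×10⁻³
  sample J: M = 0.537×10⁻³
Sample Q ranks first.

sample Q, M = 1.19×10⁻³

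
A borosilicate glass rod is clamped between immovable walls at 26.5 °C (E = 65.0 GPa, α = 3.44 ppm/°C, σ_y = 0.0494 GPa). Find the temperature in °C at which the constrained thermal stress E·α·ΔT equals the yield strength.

247 °C

σ_y = 0.0494 GPa = 49.40 MPa.
E·α·ΔT = 49.40 MPa ⇒ ΔT = 49.40 / (65.00×10³ × 3.44×10⁻⁶) = 220.9 K.
T = 26.5 + 220.9 = 247.4 °C.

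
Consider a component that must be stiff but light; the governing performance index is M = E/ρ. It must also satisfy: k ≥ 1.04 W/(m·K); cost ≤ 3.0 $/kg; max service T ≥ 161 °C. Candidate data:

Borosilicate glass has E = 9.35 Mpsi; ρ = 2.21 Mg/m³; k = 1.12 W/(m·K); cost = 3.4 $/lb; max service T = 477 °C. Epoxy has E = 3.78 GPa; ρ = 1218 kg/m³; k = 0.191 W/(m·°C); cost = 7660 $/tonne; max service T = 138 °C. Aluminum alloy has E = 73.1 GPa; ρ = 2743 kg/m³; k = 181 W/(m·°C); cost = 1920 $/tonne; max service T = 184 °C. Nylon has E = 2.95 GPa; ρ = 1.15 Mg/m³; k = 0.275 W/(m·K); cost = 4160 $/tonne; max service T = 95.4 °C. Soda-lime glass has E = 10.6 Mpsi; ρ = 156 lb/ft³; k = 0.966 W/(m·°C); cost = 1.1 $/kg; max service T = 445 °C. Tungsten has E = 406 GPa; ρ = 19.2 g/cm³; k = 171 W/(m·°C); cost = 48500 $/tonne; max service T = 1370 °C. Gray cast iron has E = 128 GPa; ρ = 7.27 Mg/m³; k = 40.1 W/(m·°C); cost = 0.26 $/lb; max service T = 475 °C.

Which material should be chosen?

Screen on constraints: k ≥ 1.04 W/(m·K); cost ≤ 3.0 $/kg; max service T ≥ 161 °C. Survivors: aluminum alloy, gray cast iron.
After converting to SI:
  aluminum alloy: E = 73.10 GPa, ρ = 2743 kg/m³
  gray cast iron: E = 128.0 GPa, ρ = 7270 kg/m³
  aluminum alloy: M = 26.6 MN·m/kg
  gray cast iron: M = 17.6 MN·m/kg
The maximum is for aluminum alloy.

aluminum alloy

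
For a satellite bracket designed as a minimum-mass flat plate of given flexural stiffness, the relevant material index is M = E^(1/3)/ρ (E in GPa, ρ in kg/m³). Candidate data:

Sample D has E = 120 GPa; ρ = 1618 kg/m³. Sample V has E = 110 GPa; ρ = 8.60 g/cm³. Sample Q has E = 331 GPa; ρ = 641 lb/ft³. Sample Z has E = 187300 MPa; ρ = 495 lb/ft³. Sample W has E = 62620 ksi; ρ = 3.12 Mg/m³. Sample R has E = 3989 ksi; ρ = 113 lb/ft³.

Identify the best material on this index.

sample D

Convert each candidate to consistent units, then evaluate M:
  sample D: E = 120.0 GPa, ρ = 1618 kg/m³
  sample V: E = 110.0 GPa, ρ = 8600 kg/m³
  sample Q: E = 331.0 GPa, ρ = 10270 kg/m³
  sample Z: E = 187.3 GPa, ρ = 7929 kg/m³
  sample W: E = 431.7 GPa, ρ = 3120 kg/m³
  sample R: E = 27.50 GPa, ρ = 1810 kg/m³
  sample D: M = 3.05×10⁻³
  sample W: M = 2.42×10⁻³
  sample R: M = 1.67×10⁻³
  sample Z: M = 0.722×10⁻³
  sample Q: M = 0.674×10⁻³
  sample V: M = 0.557×10⁻³
Sample D ranks first.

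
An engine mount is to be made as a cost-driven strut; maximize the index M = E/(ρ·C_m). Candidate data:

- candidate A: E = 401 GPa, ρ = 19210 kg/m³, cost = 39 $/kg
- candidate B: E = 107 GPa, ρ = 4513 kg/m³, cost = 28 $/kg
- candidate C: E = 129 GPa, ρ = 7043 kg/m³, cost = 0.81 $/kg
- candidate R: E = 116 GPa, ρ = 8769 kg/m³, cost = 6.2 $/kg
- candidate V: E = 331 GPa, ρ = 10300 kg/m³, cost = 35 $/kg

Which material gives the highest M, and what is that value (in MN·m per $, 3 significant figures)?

candidate C, M = 22.6 MN·m per $

Per-candidate index values:
  candidate C: M = 22.6 MN·m per $
  candidate R: M = 2.13 MN·m per $
  candidate V: M = 0.918 MN·m per $
  candidate B: M = 0.847 MN·m per $
  candidate A: M = 0.535 MN·m per $
Candidate C ranks first.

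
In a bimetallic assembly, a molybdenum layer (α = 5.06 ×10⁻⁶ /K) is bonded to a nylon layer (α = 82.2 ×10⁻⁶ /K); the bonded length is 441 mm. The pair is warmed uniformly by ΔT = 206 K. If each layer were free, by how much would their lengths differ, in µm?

Δα = |5.06 − 82.2|×10⁻⁶/K = 77.1×10⁻⁶/K.
ΔL_mismatch = Δα·L·ΔT = 77.1×10⁻⁶ × 441.0 mm × 206.0 K = 7010 µm.

7010 µm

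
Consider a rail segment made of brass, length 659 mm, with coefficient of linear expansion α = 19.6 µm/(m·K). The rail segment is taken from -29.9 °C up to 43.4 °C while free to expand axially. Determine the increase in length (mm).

ΔT = 43.4 − (-29.9) = 73.30 K.
ΔL = α·L₀·ΔT = 19.6×10⁻⁶ × 659 mm × 73.30 K = 0.947 mm.

0.947 mm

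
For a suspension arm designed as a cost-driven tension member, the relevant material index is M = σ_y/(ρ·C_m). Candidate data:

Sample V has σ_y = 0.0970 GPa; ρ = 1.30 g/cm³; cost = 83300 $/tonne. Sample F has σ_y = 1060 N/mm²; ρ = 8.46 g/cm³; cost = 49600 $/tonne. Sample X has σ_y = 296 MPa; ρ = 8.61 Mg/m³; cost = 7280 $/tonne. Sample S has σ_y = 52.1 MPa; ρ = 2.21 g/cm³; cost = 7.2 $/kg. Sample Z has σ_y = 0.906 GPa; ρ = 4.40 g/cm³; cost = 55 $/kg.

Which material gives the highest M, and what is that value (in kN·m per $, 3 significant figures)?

Normalizing units and computing the index:
  sample V: σ_y = 97.00 MPa, ρ = 1300 kg/m³, cost = 83.30 $/kg
  sample F: σ_y = 1060 MPa, ρ = 8460 kg/m³, cost = 49.60 $/kg
  sample X: σ_y = 296.0 MPa, ρ = 8610 kg/m³, cost = 7.280 $/kg
  sample S: σ_y = 52.10 MPa, ρ = 2210 kg/m³, cost = 7.200 $/kg
  sample Z: σ_y = 906.0 MPa, ρ = 4400 kg/m³, cost = 55.00 $/kg
  sample X: M = 4.72 kN·m per $
  sample Z: M = 3.74 kN·m per $
  sample S: M = 3.27 kN·m per $
  sample F: M = 2.53 kN·m per $
  sample V: M = 0.896 kN·m per $
Highest index: sample X.

sample X, M = 4.72 kN·m per $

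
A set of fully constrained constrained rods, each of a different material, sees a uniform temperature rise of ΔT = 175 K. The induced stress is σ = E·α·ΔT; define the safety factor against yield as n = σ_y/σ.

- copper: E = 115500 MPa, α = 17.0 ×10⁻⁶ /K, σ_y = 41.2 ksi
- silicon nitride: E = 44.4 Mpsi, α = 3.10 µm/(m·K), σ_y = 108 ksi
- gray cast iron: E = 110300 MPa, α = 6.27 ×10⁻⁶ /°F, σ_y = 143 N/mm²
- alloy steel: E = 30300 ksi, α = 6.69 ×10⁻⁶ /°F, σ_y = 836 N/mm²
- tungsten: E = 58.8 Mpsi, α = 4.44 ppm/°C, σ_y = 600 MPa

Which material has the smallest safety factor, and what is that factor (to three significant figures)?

Per material, after unit conversion:
  copper: E = 115.5, α = 17.0, σ_y = 284.1 → σ = 344 MPa, n = 0.827
  silicon nitride: E = 306.1, α = 3.10, σ_y = 744.6 → σ = 166 MPa, n = 4.48
  gray cast iron: E = 110.3, α = 11.3, σ_y = 143.0 → σ = 218 MPa, n = 0.656
  alloy steel: E = 208.9, α = 12.0, σ_y = 836.0 → σ = 440 MPa, n = 1.90
  tungsten: E = 405.4, α = 4.44, σ_y = 600.0 → σ = 315 MPa, n = 1.90
Smallest n: gray cast iron with n = 0.656.

gray cast iron, n = 0.656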